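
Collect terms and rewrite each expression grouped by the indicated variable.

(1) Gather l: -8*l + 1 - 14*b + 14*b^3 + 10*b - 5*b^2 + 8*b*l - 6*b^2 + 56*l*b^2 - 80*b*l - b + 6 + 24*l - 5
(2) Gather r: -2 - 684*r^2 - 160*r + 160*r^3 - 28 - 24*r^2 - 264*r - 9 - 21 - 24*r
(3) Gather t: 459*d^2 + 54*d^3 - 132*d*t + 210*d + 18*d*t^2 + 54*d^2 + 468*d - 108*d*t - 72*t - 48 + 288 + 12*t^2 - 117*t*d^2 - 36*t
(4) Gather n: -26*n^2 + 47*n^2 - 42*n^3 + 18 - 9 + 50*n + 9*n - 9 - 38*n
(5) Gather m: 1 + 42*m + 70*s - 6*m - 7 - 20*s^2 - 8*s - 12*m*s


(1) = 14*b^3 - 11*b^2 - 5*b + l*(56*b^2 - 72*b + 16) + 2
(2) = 160*r^3 - 708*r^2 - 448*r - 60
(3) = 54*d^3 + 513*d^2 + 678*d + t^2*(18*d + 12) + t*(-117*d^2 - 240*d - 108) + 240
(4) = -42*n^3 + 21*n^2 + 21*n
(5) = m*(36 - 12*s) - 20*s^2 + 62*s - 6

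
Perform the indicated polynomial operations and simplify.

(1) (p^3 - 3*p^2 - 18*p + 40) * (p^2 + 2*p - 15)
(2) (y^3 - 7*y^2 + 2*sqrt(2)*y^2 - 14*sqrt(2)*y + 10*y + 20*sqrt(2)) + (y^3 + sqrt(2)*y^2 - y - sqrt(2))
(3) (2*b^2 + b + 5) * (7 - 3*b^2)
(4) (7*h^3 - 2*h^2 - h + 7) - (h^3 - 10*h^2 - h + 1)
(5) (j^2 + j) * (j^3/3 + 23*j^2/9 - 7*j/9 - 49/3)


(1) = p^5 - p^4 - 39*p^3 + 49*p^2 + 350*p - 600
(2) = 2*y^3 - 7*y^2 + 3*sqrt(2)*y^2 - 14*sqrt(2)*y + 9*y + 19*sqrt(2)
(3) = -6*b^4 - 3*b^3 - b^2 + 7*b + 35
(4) = 6*h^3 + 8*h^2 + 6
(5) = j^5/3 + 26*j^4/9 + 16*j^3/9 - 154*j^2/9 - 49*j/3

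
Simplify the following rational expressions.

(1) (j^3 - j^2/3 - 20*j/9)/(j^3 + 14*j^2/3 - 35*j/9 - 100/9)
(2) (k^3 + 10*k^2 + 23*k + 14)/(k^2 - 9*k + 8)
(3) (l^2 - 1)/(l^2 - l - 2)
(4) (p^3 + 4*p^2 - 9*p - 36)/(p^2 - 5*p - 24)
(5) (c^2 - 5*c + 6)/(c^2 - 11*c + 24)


(1) = j/(j + 5)
(2) = (k^3 + 10*k^2 + 23*k + 14)/(k^2 - 9*k + 8)
(3) = (l - 1)/(l - 2)
(4) = (p^2 + p - 12)/(p - 8)
(5) = (c - 2)/(c - 8)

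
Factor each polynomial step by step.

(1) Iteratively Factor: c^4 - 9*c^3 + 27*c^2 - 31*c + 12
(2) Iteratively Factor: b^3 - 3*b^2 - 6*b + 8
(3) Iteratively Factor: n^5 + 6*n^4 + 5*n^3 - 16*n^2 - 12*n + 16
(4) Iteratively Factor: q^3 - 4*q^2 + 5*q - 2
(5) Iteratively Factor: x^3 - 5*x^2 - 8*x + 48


(1) = (c - 1)*(c^3 - 8*c^2 + 19*c - 12) = (c - 1)^2*(c^2 - 7*c + 12) = (c - 3)*(c - 1)^2*(c - 4)
(2) = (b - 4)*(b^2 + b - 2) = (b - 4)*(b - 1)*(b + 2)
(3) = (n - 1)*(n^4 + 7*n^3 + 12*n^2 - 4*n - 16) = (n - 1)*(n + 4)*(n^3 + 3*n^2 - 4) = (n - 1)*(n + 2)*(n + 4)*(n^2 + n - 2) = (n - 1)*(n + 2)^2*(n + 4)*(n - 1)
(4) = (q - 1)*(q^2 - 3*q + 2) = (q - 1)^2*(q - 2)
(5) = (x - 4)*(x^2 - x - 12) = (x - 4)*(x + 3)*(x - 4)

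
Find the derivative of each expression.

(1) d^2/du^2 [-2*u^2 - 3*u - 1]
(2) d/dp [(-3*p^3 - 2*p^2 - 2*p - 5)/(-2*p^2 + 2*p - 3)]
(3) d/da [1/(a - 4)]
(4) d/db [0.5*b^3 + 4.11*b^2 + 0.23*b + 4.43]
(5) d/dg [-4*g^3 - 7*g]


(1) = -4
(2) = (6*p^4 - 12*p^3 + 19*p^2 - 8*p + 16)/(4*p^4 - 8*p^3 + 16*p^2 - 12*p + 9)
(3) = -1/(a - 4)^2
(4) = 1.5*b^2 + 8.22*b + 0.23
(5) = -12*g^2 - 7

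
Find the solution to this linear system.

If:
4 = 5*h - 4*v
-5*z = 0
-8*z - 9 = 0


Then:
No Solution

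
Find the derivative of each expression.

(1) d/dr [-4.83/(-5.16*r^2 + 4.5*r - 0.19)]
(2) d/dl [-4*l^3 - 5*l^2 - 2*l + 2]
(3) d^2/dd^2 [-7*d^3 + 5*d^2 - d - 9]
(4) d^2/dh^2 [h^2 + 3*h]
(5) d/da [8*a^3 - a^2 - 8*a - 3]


(1) = (21.735 - 49.8456*r)/(5.16*r^2 - 4.5*r + 0.19)^2
(2) = -12*l^2 - 10*l - 2
(3) = 10 - 42*d
(4) = 2
(5) = 24*a^2 - 2*a - 8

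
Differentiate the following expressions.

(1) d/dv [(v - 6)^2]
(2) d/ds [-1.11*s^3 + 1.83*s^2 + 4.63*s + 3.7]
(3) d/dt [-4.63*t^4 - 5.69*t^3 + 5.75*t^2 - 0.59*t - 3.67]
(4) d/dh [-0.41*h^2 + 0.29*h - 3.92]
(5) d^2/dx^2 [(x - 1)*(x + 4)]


(1) = 2*v - 12
(2) = -3.33*s^2 + 3.66*s + 4.63
(3) = -18.52*t^3 - 17.07*t^2 + 11.5*t - 0.59
(4) = 0.29 - 0.82*h
(5) = 2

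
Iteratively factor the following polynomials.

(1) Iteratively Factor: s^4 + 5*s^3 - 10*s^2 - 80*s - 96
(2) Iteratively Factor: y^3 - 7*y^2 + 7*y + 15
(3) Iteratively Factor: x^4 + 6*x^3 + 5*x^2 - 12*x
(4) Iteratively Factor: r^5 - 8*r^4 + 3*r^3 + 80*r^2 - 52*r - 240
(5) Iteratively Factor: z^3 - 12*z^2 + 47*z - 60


(1) = (s + 3)*(s^3 + 2*s^2 - 16*s - 32) = (s + 3)*(s + 4)*(s^2 - 2*s - 8) = (s + 2)*(s + 3)*(s + 4)*(s - 4)
(2) = (y + 1)*(y^2 - 8*y + 15) = (y - 3)*(y + 1)*(y - 5)
(3) = (x + 3)*(x^3 + 3*x^2 - 4*x) = x*(x + 3)*(x^2 + 3*x - 4) = x*(x + 3)*(x + 4)*(x - 1)
(4) = (r + 2)*(r^4 - 10*r^3 + 23*r^2 + 34*r - 120) = (r - 4)*(r + 2)*(r^3 - 6*r^2 - r + 30) = (r - 5)*(r - 4)*(r + 2)*(r^2 - r - 6) = (r - 5)*(r - 4)*(r - 3)*(r + 2)*(r + 2)
(5) = (z - 3)*(z^2 - 9*z + 20) = (z - 5)*(z - 3)*(z - 4)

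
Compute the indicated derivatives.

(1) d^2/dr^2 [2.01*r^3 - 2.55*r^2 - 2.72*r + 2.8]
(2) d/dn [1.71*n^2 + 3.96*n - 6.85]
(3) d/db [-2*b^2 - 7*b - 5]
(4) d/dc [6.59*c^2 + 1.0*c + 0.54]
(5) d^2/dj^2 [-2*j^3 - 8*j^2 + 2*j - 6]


(1) = 12.06*r - 5.1
(2) = 3.42*n + 3.96
(3) = -4*b - 7
(4) = 13.18*c + 1.0
(5) = -12*j - 16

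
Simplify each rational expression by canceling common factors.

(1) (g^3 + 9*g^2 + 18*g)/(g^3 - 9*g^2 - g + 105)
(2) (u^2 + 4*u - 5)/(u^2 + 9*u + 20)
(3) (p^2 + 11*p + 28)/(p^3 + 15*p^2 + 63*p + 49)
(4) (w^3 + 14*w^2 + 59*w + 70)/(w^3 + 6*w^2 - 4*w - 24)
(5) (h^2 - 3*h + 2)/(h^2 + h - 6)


(1) = (g^2 + 6*g)/(g^2 - 12*g + 35)
(2) = (u - 1)/(u + 4)
(3) = (p + 4)/(p^2 + 8*p + 7)
(4) = (w^2 + 12*w + 35)/(w^2 + 4*w - 12)
(5) = (h - 1)/(h + 3)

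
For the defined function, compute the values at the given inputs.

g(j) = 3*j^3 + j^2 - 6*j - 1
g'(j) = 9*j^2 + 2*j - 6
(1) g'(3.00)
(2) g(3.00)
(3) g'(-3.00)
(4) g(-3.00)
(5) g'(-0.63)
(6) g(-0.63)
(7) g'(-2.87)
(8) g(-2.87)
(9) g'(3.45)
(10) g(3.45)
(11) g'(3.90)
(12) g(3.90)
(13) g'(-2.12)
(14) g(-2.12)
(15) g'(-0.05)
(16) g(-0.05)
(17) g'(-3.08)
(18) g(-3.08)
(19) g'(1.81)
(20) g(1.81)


(1) = 81.00
(2) = 71.00
(3) = 69.00
(4) = -55.00
(5) = -3.69
(6) = 2.43
(7) = 62.39
(8) = -46.46
(9) = 108.02
(10) = 113.39
(11) = 138.69
(12) = 168.77
(13) = 30.21
(14) = -12.37
(15) = -6.08
(16) = -0.70
(17) = 73.22
(18) = -60.69
(19) = 27.10
(20) = 9.21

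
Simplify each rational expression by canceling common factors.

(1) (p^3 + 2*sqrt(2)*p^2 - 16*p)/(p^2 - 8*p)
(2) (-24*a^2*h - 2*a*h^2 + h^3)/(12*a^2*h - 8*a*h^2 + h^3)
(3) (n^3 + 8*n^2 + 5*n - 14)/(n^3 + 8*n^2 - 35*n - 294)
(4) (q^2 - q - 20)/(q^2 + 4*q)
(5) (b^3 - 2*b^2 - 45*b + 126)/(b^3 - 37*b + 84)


(1) = (p^2 + 2*sqrt(2)*p - 16)/(p - 8)
(2) = (-4*a - h)/(2*a - h)
(3) = (n^2 + n - 2)/(n^2 + n - 42)
(4) = (q - 5)/q
(5) = (b - 6)/(b - 4)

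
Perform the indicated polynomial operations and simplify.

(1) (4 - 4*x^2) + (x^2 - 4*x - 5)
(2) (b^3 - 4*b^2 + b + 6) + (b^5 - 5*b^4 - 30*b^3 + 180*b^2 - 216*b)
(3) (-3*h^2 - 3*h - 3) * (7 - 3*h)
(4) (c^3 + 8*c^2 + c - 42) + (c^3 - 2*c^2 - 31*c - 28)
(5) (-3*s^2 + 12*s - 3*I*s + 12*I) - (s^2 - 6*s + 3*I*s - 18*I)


(1) = -3*x^2 - 4*x - 1
(2) = b^5 - 5*b^4 - 29*b^3 + 176*b^2 - 215*b + 6
(3) = 9*h^3 - 12*h^2 - 12*h - 21
(4) = 2*c^3 + 6*c^2 - 30*c - 70
(5) = -4*s^2 + 18*s - 6*I*s + 30*I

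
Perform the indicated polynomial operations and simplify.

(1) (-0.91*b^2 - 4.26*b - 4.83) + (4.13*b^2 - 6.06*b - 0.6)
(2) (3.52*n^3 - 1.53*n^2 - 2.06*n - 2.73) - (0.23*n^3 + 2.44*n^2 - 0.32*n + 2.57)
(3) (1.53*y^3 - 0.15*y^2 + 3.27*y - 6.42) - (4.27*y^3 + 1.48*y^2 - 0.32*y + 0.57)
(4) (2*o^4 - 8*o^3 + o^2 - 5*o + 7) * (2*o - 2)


(1) = 3.22*b^2 - 10.32*b - 5.43
(2) = 3.29*n^3 - 3.97*n^2 - 1.74*n - 5.3
(3) = -2.74*y^3 - 1.63*y^2 + 3.59*y - 6.99
(4) = 4*o^5 - 20*o^4 + 18*o^3 - 12*o^2 + 24*o - 14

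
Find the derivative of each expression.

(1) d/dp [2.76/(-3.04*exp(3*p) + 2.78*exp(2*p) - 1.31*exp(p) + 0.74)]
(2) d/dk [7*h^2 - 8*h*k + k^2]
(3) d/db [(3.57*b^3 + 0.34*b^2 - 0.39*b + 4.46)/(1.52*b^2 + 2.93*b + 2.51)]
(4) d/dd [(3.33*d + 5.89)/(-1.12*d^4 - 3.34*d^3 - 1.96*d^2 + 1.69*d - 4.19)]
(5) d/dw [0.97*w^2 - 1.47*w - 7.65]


(1) = (25.1712*exp(2*p) - 15.3456*exp(p) + 3.6156)*exp(p)/(3.04*exp(3*p) - 2.78*exp(2*p) + 1.31*exp(p) - 0.74)^2
(2) = -8*h + 2*k
(3) = (5.4264*b^4 + 20.9202*b^3 + 28.4711*b^2 - 11.8516*b - 14.0467)/(2.3104*b^4 + 8.9072*b^3 + 16.2153*b^2 + 14.7086*b + 6.3001)
(4) = (11.1888*d^4 + 48.6316*d^3 + 65.5446*d^2 + 23.0888*d - 23.9068)/(1.2544*d^8 + 7.4816*d^7 + 15.546*d^6 + 9.3072*d^5 + 1.938*d^4 + 21.3644*d^3 + 19.2809*d^2 - 14.1622*d + 17.5561)
(5) = 1.94*w - 1.47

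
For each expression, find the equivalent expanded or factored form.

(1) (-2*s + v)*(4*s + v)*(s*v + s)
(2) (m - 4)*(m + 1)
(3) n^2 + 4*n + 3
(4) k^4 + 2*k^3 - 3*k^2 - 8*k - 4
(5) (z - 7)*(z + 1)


(1) = -8*s^3*v - 8*s^3 + 2*s^2*v^2 + 2*s^2*v + s*v^3 + s*v^2
(2) = m^2 - 3*m - 4
(3) = (n + 1)*(n + 3)
(4) = (k - 2)*(k + 1)^2*(k + 2)
(5) = z^2 - 6*z - 7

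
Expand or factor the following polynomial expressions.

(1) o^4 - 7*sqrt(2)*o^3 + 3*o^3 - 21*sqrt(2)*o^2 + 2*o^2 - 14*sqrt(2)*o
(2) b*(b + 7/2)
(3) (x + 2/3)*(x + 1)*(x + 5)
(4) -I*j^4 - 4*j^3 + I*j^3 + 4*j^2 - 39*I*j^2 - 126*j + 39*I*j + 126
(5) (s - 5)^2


(1) = o*(o + 1)*(o + 2)*(o - 7*sqrt(2))
(2) = b^2 + 7*b/2
(3) = x^3 + 20*x^2/3 + 9*x + 10/3
(4) = (j - 7*I)*(j - 3*I)*(j + 6*I)*(-I*j + I)
(5) = s^2 - 10*s + 25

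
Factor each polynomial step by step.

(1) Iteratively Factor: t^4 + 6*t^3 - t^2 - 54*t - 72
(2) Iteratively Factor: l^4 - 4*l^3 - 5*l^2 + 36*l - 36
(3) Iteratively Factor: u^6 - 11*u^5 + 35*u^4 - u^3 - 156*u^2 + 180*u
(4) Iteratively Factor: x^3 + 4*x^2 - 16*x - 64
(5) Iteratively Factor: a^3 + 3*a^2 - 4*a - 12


(1) = (t + 4)*(t^3 + 2*t^2 - 9*t - 18) = (t - 3)*(t + 4)*(t^2 + 5*t + 6) = (t - 3)*(t + 2)*(t + 4)*(t + 3)
(2) = (l - 2)*(l^3 - 2*l^2 - 9*l + 18) = (l - 2)^2*(l^2 - 9) = (l - 2)^2*(l + 3)*(l - 3)
(3) = (u)*(u^5 - 11*u^4 + 35*u^3 - u^2 - 156*u + 180) = u*(u + 2)*(u^4 - 13*u^3 + 61*u^2 - 123*u + 90) = u*(u - 3)*(u + 2)*(u^3 - 10*u^2 + 31*u - 30) = u*(u - 3)^2*(u + 2)*(u^2 - 7*u + 10) = u*(u - 3)^2*(u - 2)*(u + 2)*(u - 5)
(4) = (x + 4)*(x^2 - 16) = (x + 4)^2*(x - 4)
(5) = (a + 2)*(a^2 + a - 6) = (a - 2)*(a + 2)*(a + 3)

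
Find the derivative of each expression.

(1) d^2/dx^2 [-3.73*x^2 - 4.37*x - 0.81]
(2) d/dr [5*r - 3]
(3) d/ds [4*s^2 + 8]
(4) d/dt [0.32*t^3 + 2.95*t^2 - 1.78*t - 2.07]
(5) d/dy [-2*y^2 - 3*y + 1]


(1) = -7.46000000000000
(2) = 5
(3) = 8*s
(4) = 0.96*t^2 + 5.9*t - 1.78
(5) = -4*y - 3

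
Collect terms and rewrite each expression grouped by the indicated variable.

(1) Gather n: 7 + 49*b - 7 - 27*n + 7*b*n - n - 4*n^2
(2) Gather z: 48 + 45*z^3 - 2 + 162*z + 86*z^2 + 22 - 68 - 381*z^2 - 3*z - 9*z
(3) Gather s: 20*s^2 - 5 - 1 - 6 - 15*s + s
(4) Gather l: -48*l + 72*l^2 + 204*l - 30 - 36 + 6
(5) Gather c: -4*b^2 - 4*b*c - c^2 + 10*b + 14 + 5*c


(1) = 49*b - 4*n^2 + n*(7*b - 28)
(2) = 45*z^3 - 295*z^2 + 150*z
(3) = 20*s^2 - 14*s - 12
(4) = 72*l^2 + 156*l - 60
(5) = -4*b^2 + 10*b - c^2 + c*(5 - 4*b) + 14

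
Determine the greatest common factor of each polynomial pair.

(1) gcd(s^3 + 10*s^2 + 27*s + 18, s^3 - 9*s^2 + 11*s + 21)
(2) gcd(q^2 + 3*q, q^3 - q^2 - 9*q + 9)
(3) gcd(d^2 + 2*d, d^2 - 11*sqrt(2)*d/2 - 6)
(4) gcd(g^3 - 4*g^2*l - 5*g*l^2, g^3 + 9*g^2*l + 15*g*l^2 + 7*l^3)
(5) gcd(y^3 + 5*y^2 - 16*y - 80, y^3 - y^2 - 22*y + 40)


(1) = s + 1
(2) = gcd(q*(q + 3), (q - 3)*(q - 1)*(q + 3)) = q + 3
(3) = gcd(d*(d + 2), (d - 6*sqrt(2))*(d + sqrt(2)/2)) = 1
(4) = gcd(g*(g - 5*l)*(g + l), (g + l)^2*(g + 7*l)) = g + l
(5) = gcd((y - 4)*(y + 4)*(y + 5), (y - 4)*(y - 2)*(y + 5)) = y^2 + y - 20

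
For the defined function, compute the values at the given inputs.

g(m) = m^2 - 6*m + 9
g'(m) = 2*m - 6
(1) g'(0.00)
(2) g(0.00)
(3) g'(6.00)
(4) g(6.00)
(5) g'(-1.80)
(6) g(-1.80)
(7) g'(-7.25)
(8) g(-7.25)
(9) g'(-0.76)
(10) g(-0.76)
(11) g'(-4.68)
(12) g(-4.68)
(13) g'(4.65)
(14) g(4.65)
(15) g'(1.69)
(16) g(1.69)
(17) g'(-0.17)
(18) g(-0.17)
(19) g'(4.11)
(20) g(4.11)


(1) = -6.00
(2) = 9.00
(3) = 6.00
(4) = 9.00
(5) = -9.60
(6) = 23.04
(7) = -20.50
(8) = 105.06
(9) = -7.52
(10) = 14.14
(11) = -15.36
(12) = 58.98
(13) = 3.30
(14) = 2.72
(15) = -2.62
(16) = 1.72
(17) = -6.34
(18) = 10.05
(19) = 2.22
(20) = 1.23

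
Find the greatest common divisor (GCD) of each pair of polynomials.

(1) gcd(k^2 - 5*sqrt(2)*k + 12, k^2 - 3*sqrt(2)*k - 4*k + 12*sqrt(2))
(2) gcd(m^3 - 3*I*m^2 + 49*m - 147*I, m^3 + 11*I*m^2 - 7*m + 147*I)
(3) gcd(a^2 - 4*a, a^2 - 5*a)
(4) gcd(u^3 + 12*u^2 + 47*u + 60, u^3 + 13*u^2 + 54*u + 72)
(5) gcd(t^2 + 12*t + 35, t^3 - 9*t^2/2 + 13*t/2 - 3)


(1) = k - 3*sqrt(2)
(2) = m^2 + 4*I*m + 21
(3) = gcd(a*(a - 4), a*(a - 5)) = a
(4) = u^2 + 7*u + 12
(5) = 1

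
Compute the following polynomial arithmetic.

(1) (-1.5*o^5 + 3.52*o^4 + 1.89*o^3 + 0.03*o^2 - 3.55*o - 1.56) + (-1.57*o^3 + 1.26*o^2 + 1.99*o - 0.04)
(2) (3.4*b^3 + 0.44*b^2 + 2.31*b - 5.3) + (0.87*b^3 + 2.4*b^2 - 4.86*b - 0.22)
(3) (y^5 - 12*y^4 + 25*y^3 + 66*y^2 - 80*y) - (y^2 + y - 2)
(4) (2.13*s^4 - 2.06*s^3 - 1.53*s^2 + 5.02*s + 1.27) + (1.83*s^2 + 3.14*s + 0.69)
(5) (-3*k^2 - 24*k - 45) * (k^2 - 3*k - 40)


(1) = -1.5*o^5 + 3.52*o^4 + 0.32*o^3 + 1.29*o^2 - 1.56*o - 1.6
(2) = 4.27*b^3 + 2.84*b^2 - 2.55*b - 5.52
(3) = y^5 - 12*y^4 + 25*y^3 + 65*y^2 - 81*y + 2
(4) = 2.13*s^4 - 2.06*s^3 + 0.3*s^2 + 8.16*s + 1.96
(5) = -3*k^4 - 15*k^3 + 147*k^2 + 1095*k + 1800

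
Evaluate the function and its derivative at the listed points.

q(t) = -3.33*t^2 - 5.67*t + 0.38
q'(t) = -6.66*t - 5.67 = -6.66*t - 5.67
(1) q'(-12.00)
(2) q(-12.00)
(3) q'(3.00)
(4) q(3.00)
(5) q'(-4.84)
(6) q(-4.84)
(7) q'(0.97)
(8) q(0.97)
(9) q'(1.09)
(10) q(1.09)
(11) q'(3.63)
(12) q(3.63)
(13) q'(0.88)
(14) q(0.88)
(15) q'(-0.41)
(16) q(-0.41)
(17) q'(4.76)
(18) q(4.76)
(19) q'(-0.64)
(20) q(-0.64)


(1) = 74.25
(2) = -411.10
(3) = -25.65
(4) = -46.60
(5) = 26.56
(6) = -50.18
(7) = -12.13
(8) = -8.25
(9) = -12.93
(10) = -9.76
(11) = -29.85
(12) = -64.08
(13) = -11.53
(14) = -7.19
(15) = -2.94
(16) = 2.14
(17) = -37.37
(18) = -102.06
(19) = -1.41
(20) = 2.64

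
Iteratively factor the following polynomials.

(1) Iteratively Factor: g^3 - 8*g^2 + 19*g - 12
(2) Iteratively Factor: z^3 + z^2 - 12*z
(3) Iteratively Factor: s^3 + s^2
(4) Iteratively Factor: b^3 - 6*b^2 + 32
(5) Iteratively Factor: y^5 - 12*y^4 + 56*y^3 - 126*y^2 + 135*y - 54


(1) = (g - 3)*(g^2 - 5*g + 4) = (g - 4)*(g - 3)*(g - 1)
(2) = (z - 3)*(z^2 + 4*z) = z*(z - 3)*(z + 4)
(3) = (s)*(s^2 + s) = s^2*(s + 1)
(4) = (b - 4)*(b^2 - 2*b - 8) = (b - 4)^2*(b + 2)
(5) = (y - 1)*(y^4 - 11*y^3 + 45*y^2 - 81*y + 54) = (y - 2)*(y - 1)*(y^3 - 9*y^2 + 27*y - 27) = (y - 3)*(y - 2)*(y - 1)*(y^2 - 6*y + 9) = (y - 3)^2*(y - 2)*(y - 1)*(y - 3)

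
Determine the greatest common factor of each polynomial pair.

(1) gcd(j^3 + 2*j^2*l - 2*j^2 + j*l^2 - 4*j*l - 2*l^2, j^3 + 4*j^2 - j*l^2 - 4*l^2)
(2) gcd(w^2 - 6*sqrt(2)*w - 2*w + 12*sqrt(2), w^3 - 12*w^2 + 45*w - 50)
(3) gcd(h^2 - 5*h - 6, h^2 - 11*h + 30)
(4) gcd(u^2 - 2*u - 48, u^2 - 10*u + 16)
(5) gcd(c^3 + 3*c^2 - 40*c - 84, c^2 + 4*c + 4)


(1) = gcd((j - 2)*(j + l)^2, (j + 4)*(j - l)*(j + l)) = j + l
(2) = gcd((w - 2)*(w - 6*sqrt(2)), (w - 5)^2*(w - 2)) = w - 2
(3) = h - 6
(4) = u - 8
(5) = gcd((c - 6)*(c + 2)*(c + 7), (c + 2)^2) = c + 2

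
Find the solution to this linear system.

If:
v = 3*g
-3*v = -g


Then:
g = 0
v = 0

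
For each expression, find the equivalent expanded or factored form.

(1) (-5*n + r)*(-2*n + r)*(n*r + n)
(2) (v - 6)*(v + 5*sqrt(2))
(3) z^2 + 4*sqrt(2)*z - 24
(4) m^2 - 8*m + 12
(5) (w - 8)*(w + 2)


(1) = 10*n^3*r + 10*n^3 - 7*n^2*r^2 - 7*n^2*r + n*r^3 + n*r^2
(2) = v^2 - 6*v + 5*sqrt(2)*v - 30*sqrt(2)
(3) = (z - 2*sqrt(2))*(z + 6*sqrt(2))
(4) = (m - 6)*(m - 2)
(5) = w^2 - 6*w - 16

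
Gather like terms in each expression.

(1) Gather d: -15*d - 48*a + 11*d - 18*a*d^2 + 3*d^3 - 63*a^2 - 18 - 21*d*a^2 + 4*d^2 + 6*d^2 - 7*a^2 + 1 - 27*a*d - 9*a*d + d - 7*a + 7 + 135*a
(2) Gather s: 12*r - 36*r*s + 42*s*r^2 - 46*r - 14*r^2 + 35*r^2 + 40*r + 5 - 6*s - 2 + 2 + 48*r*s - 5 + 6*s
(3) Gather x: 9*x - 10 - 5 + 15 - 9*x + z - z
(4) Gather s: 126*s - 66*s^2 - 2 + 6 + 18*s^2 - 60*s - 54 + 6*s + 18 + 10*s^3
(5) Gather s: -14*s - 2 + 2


(1) = -70*a^2 + 80*a + 3*d^3 + d^2*(10 - 18*a) + d*(-21*a^2 - 36*a - 3) - 10
(2) = 21*r^2 + 6*r + s*(42*r^2 + 12*r)
(3) = 0
(4) = 10*s^3 - 48*s^2 + 72*s - 32
(5) = -14*s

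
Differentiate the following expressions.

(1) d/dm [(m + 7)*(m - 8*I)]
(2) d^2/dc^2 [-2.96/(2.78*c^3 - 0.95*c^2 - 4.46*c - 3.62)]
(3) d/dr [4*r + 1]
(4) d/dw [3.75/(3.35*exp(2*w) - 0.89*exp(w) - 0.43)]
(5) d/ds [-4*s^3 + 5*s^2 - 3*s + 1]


(1) = 2*m + 7 - 8*I
(2) = ((49.3728*c - 5.624)*(-2.78*c^3 + 0.95*c^2 + 4.46*c + 3.62) + 2.96*(-16.68*c^2 + 3.8*c + 8.92)*(-8.34*c^2 + 1.9*c + 4.46))/(-2.78*c^3 + 0.95*c^2 + 4.46*c + 3.62)^3
(3) = 4
(4) = (3.3375 - 25.125*exp(w))*exp(w)/(-3.35*exp(2*w) + 0.89*exp(w) + 0.43)^2
(5) = -12*s^2 + 10*s - 3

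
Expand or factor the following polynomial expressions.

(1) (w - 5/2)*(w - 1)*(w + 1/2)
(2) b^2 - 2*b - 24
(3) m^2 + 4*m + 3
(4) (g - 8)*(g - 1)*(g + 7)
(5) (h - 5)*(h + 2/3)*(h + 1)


(1) = w^3 - 3*w^2 + 3*w/4 + 5/4
(2) = (b - 6)*(b + 4)
(3) = (m + 1)*(m + 3)
(4) = g^3 - 2*g^2 - 55*g + 56
(5) = h^3 - 10*h^2/3 - 23*h/3 - 10/3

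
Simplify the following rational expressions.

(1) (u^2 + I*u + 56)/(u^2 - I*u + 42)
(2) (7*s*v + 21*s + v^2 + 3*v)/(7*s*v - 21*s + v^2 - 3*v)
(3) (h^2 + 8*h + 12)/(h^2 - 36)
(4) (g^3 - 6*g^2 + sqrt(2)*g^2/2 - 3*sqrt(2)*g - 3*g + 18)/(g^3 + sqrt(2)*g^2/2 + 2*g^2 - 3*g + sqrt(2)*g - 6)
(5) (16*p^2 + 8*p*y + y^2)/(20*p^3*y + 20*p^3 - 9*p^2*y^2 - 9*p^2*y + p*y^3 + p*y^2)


(1) = (u + 8*I)/(u + 6*I)
(2) = (v + 3)/(v - 3)
(3) = (h + 2)/(h - 6)
(4) = (4*g - 24)/(4*g + 8)
(5) = (16*p^2 + 8*p*y + y^2)/(20*p^3*y + 20*p^3 - 9*p^2*y^2 - 9*p^2*y + p*y^3 + p*y^2)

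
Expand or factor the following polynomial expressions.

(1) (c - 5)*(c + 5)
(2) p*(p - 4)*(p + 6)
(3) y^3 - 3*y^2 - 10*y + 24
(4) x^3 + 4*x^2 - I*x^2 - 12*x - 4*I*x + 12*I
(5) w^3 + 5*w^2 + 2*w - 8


(1) = c^2 - 25
(2) = p^3 + 2*p^2 - 24*p
(3) = (y - 4)*(y - 2)*(y + 3)
(4) = (x - 2)*(x + 6)*(x - I)
(5) = (w - 1)*(w + 2)*(w + 4)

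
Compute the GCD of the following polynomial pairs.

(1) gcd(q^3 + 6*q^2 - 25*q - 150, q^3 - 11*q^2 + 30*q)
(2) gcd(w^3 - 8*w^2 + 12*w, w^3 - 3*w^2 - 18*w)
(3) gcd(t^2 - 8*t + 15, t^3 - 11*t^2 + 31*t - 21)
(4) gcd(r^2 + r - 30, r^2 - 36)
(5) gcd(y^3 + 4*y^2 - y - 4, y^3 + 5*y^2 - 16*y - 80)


(1) = q - 5
(2) = w^2 - 6*w
(3) = t - 3
(4) = gcd((r - 5)*(r + 6), (r - 6)*(r + 6)) = r + 6
(5) = y + 4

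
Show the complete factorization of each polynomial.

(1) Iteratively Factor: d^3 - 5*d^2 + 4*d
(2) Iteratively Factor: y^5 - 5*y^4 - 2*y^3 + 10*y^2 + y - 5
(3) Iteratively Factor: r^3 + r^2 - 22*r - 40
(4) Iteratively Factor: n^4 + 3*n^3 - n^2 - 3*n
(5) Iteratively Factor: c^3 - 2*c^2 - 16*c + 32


(1) = (d)*(d^2 - 5*d + 4) = d*(d - 4)*(d - 1)
(2) = (y - 1)*(y^4 - 4*y^3 - 6*y^2 + 4*y + 5) = (y - 1)^2*(y^3 - 3*y^2 - 9*y - 5) = (y - 5)*(y - 1)^2*(y^2 + 2*y + 1) = (y - 5)*(y - 1)^2*(y + 1)*(y + 1)
(3) = (r - 5)*(r^2 + 6*r + 8) = (r - 5)*(r + 2)*(r + 4)
(4) = (n + 3)*(n^3 - n) = n*(n + 3)*(n^2 - 1) = n*(n - 1)*(n + 3)*(n + 1)
(5) = (c - 4)*(c^2 + 2*c - 8) = (c - 4)*(c + 4)*(c - 2)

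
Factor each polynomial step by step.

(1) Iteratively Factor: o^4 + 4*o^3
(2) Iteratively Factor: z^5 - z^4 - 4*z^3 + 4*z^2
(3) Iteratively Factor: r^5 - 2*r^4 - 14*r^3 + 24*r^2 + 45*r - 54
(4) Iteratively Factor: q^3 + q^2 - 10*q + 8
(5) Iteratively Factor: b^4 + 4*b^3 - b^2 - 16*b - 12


(1) = (o)*(o^3 + 4*o^2) = o^2*(o^2 + 4*o) = o^3*(o + 4)
(2) = (z)*(z^4 - z^3 - 4*z^2 + 4*z) = z^2*(z^3 - z^2 - 4*z + 4) = z^2*(z - 1)*(z^2 - 4) = z^2*(z - 2)*(z - 1)*(z + 2)
(3) = (r + 3)*(r^4 - 5*r^3 + r^2 + 21*r - 18) = (r + 2)*(r + 3)*(r^3 - 7*r^2 + 15*r - 9) = (r - 3)*(r + 2)*(r + 3)*(r^2 - 4*r + 3) = (r - 3)^2*(r + 2)*(r + 3)*(r - 1)
(4) = (q - 2)*(q^2 + 3*q - 4) = (q - 2)*(q + 4)*(q - 1)
(5) = (b + 2)*(b^3 + 2*b^2 - 5*b - 6) = (b - 2)*(b + 2)*(b^2 + 4*b + 3) = (b - 2)*(b + 1)*(b + 2)*(b + 3)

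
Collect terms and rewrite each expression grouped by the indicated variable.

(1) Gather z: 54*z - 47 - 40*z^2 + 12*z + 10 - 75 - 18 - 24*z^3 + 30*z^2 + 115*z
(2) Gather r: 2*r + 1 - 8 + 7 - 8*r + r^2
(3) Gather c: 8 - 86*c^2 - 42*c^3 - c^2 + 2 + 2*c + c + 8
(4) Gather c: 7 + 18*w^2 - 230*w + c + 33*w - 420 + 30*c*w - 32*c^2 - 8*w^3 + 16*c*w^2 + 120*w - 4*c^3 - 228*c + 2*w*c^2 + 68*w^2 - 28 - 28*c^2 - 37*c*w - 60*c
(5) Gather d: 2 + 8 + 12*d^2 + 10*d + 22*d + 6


(1) = -24*z^3 - 10*z^2 + 181*z - 130
(2) = r^2 - 6*r
(3) = -42*c^3 - 87*c^2 + 3*c + 18
(4) = -4*c^3 + c^2*(2*w - 60) + c*(16*w^2 - 7*w - 287) - 8*w^3 + 86*w^2 - 77*w - 441
(5) = 12*d^2 + 32*d + 16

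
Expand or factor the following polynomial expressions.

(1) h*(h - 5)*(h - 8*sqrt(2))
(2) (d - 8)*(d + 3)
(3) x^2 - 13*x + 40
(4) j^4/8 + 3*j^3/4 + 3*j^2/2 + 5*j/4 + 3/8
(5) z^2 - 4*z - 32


(1) = h^3 - 8*sqrt(2)*h^2 - 5*h^2 + 40*sqrt(2)*h
(2) = d^2 - 5*d - 24
(3) = (x - 8)*(x - 5)
(4) = (j/4 + 1/4)*(j/2 + 1/2)*(j + 1)*(j + 3)
(5) = (z - 8)*(z + 4)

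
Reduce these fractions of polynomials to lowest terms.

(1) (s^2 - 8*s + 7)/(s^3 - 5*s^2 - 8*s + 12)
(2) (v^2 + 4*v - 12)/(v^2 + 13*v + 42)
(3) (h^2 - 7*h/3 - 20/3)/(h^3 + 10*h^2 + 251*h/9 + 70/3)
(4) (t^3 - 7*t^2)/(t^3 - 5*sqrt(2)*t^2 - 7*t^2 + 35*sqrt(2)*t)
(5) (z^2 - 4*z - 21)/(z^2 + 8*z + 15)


(1) = (s - 7)/(s^2 - 4*s - 12)
(2) = (v - 2)/(v + 7)
(3) = (3*h - 12)/(3*h^2 + 25*h + 42)
(4) = t/(t - 5*sqrt(2))
(5) = (z - 7)/(z + 5)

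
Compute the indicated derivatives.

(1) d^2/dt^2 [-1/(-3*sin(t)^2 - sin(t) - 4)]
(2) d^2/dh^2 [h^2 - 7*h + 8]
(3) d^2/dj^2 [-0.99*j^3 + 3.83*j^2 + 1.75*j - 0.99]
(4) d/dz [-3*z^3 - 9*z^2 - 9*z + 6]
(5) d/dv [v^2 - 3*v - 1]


(1) = (-36*sin(t)^4 - 9*sin(t)^3 + 101*sin(t)^2 + 22*sin(t) - 22)/(3*sin(t)^2 + sin(t) + 4)^3
(2) = 2
(3) = 7.66 - 5.94*j
(4) = -9*z^2 - 18*z - 9
(5) = 2*v - 3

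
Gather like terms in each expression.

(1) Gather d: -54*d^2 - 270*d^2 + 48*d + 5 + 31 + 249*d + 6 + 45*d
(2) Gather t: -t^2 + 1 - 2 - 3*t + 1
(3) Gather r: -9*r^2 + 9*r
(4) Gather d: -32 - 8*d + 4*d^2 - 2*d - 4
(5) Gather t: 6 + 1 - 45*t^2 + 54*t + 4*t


(1) = -324*d^2 + 342*d + 42
(2) = -t^2 - 3*t
(3) = -9*r^2 + 9*r
(4) = 4*d^2 - 10*d - 36
(5) = -45*t^2 + 58*t + 7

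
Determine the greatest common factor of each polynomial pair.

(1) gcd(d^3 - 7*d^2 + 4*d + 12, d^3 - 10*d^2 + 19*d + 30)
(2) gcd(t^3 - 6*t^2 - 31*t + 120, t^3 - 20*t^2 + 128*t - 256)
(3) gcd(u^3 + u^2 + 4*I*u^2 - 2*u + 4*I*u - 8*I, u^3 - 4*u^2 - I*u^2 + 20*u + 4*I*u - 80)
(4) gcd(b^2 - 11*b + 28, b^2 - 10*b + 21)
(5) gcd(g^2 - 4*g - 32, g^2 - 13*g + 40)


(1) = gcd((d - 6)*(d - 2)*(d + 1), (d - 6)*(d - 5)*(d + 1)) = d^2 - 5*d - 6
(2) = gcd((t - 8)*(t - 3)*(t + 5), (t - 8)^2*(t - 4)) = t - 8
(3) = gcd((u - 1)*(u + 2)*(u + 4*I), (u - 4)*(u - 5*I)*(u + 4*I)) = u + 4*I
(4) = gcd((b - 7)*(b - 4), (b - 7)*(b - 3)) = b - 7
(5) = g - 8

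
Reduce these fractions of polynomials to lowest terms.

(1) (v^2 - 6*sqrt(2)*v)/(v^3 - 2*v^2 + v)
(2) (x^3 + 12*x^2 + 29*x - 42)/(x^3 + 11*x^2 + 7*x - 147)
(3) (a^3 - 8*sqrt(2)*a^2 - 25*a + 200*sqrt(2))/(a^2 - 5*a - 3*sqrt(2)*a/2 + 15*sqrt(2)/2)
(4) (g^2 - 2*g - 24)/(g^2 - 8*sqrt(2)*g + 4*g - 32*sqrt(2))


(1) = (v - 6*sqrt(2))/(v^2 - 2*v + 1)
(2) = (x^2 + 5*x - 6)/(x^2 + 4*x - 21)
(3) = (2*a^2 + a*(10 - 16*sqrt(2)) - 80*sqrt(2))/(2*a - 3*sqrt(2))
(4) = (g - 6)/(g - 8*sqrt(2))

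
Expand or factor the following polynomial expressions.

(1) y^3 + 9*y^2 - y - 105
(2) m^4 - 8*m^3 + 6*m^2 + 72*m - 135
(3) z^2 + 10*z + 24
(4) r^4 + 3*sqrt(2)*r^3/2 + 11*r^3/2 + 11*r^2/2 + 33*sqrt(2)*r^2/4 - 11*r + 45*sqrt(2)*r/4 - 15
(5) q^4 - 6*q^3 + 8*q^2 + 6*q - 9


(1) = (y - 3)*(y + 5)*(y + 7)
(2) = (m - 5)*(m - 3)^2*(m + 3)
(3) = (z + 4)*(z + 6)
(4) = (r + 5/2)*(r + 3)*(r - sqrt(2)/2)*(r + 2*sqrt(2))
(5) = (q - 3)^2*(q - 1)*(q + 1)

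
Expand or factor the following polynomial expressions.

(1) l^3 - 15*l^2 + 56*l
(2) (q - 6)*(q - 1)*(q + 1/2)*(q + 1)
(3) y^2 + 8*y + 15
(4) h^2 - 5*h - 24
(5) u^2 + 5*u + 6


(1) = l*(l - 8)*(l - 7)
(2) = q^4 - 11*q^3/2 - 4*q^2 + 11*q/2 + 3
(3) = (y + 3)*(y + 5)
(4) = (h - 8)*(h + 3)
(5) = (u + 2)*(u + 3)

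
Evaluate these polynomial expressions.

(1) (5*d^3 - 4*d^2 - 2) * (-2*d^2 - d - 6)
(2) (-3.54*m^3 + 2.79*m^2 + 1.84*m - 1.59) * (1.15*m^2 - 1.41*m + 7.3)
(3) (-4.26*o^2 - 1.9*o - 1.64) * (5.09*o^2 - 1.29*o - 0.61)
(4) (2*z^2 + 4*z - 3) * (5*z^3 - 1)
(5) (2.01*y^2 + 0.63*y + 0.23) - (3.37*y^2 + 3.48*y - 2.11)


(1) = -10*d^5 + 3*d^4 - 26*d^3 + 28*d^2 + 2*d + 12
(2) = -4.071*m^5 + 8.1999*m^4 - 27.6599*m^3 + 15.9441*m^2 + 15.6739*m - 11.607
(3) = -21.6834*o^4 - 4.1756*o^3 - 3.298*o^2 + 3.2746*o + 1.0004
(4) = 10*z^5 + 20*z^4 - 15*z^3 - 2*z^2 - 4*z + 3
(5) = -1.36*y^2 - 2.85*y + 2.34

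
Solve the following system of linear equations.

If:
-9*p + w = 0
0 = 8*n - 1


Then:
n = 1/8
p = w/9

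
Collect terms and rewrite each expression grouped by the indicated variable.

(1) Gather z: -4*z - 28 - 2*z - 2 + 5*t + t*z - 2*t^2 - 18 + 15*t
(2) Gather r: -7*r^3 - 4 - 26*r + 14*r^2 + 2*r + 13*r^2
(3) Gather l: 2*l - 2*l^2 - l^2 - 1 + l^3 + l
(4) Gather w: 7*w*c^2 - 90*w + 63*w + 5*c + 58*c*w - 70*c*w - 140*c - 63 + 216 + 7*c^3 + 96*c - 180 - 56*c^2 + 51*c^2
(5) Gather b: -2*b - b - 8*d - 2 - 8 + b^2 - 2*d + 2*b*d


(1) = -2*t^2 + 20*t + z*(t - 6) - 48
(2) = -7*r^3 + 27*r^2 - 24*r - 4
(3) = l^3 - 3*l^2 + 3*l - 1
(4) = 7*c^3 - 5*c^2 - 39*c + w*(7*c^2 - 12*c - 27) - 27
(5) = b^2 + b*(2*d - 3) - 10*d - 10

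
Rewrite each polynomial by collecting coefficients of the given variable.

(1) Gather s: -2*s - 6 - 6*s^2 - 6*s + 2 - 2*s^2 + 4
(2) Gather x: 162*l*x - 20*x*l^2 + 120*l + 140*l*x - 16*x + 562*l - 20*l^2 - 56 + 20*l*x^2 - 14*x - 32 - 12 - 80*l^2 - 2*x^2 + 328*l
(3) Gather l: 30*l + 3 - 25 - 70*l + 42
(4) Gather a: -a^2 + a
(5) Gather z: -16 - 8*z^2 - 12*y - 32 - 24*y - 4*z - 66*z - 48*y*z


(1) = -8*s^2 - 8*s
(2) = -100*l^2 + 1010*l + x^2*(20*l - 2) + x*(-20*l^2 + 302*l - 30) - 100
(3) = 20 - 40*l
(4) = -a^2 + a
(5) = -36*y - 8*z^2 + z*(-48*y - 70) - 48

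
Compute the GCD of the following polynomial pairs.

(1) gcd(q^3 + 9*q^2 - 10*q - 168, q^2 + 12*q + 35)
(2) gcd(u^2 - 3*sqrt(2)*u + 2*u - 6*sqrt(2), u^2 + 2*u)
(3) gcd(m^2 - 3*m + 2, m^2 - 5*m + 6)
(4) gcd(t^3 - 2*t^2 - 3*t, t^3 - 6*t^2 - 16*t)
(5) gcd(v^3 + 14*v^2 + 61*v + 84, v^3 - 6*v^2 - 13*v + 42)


(1) = q + 7
(2) = gcd((u + 2)*(u - 3*sqrt(2)), u*(u + 2)) = u + 2
(3) = gcd((m - 2)*(m - 1), (m - 3)*(m - 2)) = m - 2
(4) = gcd(t*(t - 3)*(t + 1), t*(t - 8)*(t + 2)) = t
(5) = v + 3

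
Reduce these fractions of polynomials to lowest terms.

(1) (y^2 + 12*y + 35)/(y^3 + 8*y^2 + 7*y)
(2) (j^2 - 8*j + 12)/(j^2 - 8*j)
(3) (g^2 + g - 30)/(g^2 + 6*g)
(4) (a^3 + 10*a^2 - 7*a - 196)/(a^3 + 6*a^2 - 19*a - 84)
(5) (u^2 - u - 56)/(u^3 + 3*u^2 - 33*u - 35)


(1) = (y + 5)/(y^2 + y)
(2) = (j^2 - 8*j + 12)/(j^2 - 8*j)
(3) = (g - 5)/g
(4) = (a + 7)/(a + 3)
(5) = (u - 8)/(u^2 - 4*u - 5)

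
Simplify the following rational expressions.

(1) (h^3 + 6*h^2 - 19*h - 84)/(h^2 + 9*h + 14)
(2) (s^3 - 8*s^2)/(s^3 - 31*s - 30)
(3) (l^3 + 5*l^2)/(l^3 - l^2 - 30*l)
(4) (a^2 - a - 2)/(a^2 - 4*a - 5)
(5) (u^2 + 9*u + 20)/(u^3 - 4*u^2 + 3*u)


(1) = (h^2 - h - 12)/(h + 2)
(2) = (s^3 - 8*s^2)/(s^3 - 31*s - 30)
(3) = l/(l - 6)
(4) = (a - 2)/(a - 5)
(5) = (u^2 + 9*u + 20)/(u^3 - 4*u^2 + 3*u)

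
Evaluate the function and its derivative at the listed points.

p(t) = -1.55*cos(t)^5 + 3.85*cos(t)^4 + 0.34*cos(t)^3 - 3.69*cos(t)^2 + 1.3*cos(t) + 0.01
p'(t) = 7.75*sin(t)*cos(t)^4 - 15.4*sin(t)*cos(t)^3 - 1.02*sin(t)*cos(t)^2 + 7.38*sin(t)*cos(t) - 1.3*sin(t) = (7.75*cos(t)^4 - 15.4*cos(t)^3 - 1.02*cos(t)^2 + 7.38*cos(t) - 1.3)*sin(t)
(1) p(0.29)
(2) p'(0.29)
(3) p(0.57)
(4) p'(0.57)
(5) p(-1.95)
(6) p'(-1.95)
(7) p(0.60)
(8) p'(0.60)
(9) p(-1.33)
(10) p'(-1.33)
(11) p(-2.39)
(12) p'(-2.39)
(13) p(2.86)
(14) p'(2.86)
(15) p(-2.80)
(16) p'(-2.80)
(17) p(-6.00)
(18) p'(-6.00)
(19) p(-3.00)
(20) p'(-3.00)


(1) = 0.16
(2) = -0.62
(3) = -0.03
(4) = -0.60
(5) = -0.91
(6) = 3.01
(7) = -0.05
(8) = -0.55
(9) = 0.13
(10) = -0.21
(11) = -1.62
(12) = -0.67
(13) = -0.40
(14) = 3.03
(15) = -0.59
(16) = -3.29
(17) = 0.16
(18) = -0.61
(19) = -0.05
(20) = -1.80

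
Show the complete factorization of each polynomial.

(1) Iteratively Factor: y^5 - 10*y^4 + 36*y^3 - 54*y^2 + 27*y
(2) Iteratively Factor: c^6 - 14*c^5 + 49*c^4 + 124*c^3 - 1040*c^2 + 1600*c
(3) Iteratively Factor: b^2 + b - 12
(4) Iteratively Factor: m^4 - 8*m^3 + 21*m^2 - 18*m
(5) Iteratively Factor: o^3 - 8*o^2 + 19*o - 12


(1) = (y)*(y^4 - 10*y^3 + 36*y^2 - 54*y + 27) = y*(y - 3)*(y^3 - 7*y^2 + 15*y - 9) = y*(y - 3)^2*(y^2 - 4*y + 3) = y*(y - 3)^2*(y - 1)*(y - 3)
(2) = (c - 4)*(c^5 - 10*c^4 + 9*c^3 + 160*c^2 - 400*c) = (c - 5)*(c - 4)*(c^4 - 5*c^3 - 16*c^2 + 80*c) = (c - 5)*(c - 4)*(c + 4)*(c^3 - 9*c^2 + 20*c) = (c - 5)*(c - 4)^2*(c + 4)*(c^2 - 5*c) = c*(c - 5)*(c - 4)^2*(c + 4)*(c - 5)
(3) = (b + 4)*(b - 3)
(4) = (m - 2)*(m^3 - 6*m^2 + 9*m) = (m - 3)*(m - 2)*(m^2 - 3*m) = m*(m - 3)*(m - 2)*(m - 3)
(5) = (o - 1)*(o^2 - 7*o + 12) = (o - 3)*(o - 1)*(o - 4)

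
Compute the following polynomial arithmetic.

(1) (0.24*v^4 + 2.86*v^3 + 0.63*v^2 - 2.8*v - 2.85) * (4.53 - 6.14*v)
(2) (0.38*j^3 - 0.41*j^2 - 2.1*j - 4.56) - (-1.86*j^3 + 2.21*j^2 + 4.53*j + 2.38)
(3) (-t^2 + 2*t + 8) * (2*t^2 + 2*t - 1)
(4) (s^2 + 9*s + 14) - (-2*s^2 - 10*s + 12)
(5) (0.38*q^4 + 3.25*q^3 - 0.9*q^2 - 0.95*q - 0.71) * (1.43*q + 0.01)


(1) = -1.4736*v^5 - 16.4732*v^4 + 9.0876*v^3 + 20.0459*v^2 + 4.815*v - 12.9105
(2) = 2.24*j^3 - 2.62*j^2 - 6.63*j - 6.94
(3) = -2*t^4 + 2*t^3 + 21*t^2 + 14*t - 8
(4) = 3*s^2 + 19*s + 2
(5) = 0.5434*q^5 + 4.6513*q^4 - 1.2545*q^3 - 1.3675*q^2 - 1.0248*q - 0.0071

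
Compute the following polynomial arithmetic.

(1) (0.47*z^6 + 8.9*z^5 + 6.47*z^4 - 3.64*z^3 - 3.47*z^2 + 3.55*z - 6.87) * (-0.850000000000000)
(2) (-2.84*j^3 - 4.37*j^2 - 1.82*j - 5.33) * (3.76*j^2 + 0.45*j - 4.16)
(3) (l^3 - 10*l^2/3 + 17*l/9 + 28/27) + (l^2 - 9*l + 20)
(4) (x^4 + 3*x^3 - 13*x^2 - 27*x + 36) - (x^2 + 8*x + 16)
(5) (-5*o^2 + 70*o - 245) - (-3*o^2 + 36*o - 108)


(1) = -0.3995*z^6 - 7.565*z^5 - 5.4995*z^4 + 3.094*z^3 + 2.9495*z^2 - 3.0175*z + 5.8395
(2) = -10.6784*j^5 - 17.7092*j^4 + 3.0047*j^3 - 2.6806*j^2 + 5.1727*j + 22.1728
(3) = l^3 - 7*l^2/3 - 64*l/9 + 568/27
(4) = x^4 + 3*x^3 - 14*x^2 - 35*x + 20
(5) = -2*o^2 + 34*o - 137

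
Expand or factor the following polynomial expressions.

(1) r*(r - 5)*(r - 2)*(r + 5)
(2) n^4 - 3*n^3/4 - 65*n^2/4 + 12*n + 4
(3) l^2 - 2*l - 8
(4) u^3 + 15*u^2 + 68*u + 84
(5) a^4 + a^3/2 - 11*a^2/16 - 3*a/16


(1) = r^4 - 2*r^3 - 25*r^2 + 50*r
(2) = (n - 4)*(n - 1)*(n + 1/4)*(n + 4)
(3) = (l - 4)*(l + 2)
(4) = (u + 2)*(u + 6)*(u + 7)
(5) = a*(a - 3/4)*(a + 1/4)*(a + 1)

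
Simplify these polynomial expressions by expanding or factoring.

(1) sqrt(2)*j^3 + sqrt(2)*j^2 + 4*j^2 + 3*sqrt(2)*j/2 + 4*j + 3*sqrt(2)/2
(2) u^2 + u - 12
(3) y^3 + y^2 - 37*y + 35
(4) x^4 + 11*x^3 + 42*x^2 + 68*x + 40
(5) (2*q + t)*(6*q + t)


(1) = (j + sqrt(2)/2)*(j + 3*sqrt(2)/2)*(sqrt(2)*j + sqrt(2))
(2) = (u - 3)*(u + 4)
(3) = (y - 5)*(y - 1)*(y + 7)
(4) = (x + 2)^3*(x + 5)
(5) = 12*q^2 + 8*q*t + t^2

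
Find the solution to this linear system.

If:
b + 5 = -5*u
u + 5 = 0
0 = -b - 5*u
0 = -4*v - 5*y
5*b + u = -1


Then:
No Solution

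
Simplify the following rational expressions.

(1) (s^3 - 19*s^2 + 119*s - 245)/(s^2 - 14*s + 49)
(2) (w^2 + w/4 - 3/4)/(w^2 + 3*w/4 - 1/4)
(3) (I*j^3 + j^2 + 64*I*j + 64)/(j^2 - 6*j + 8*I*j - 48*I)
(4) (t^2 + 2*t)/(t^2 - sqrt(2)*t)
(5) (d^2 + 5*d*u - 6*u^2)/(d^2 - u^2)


(1) = s - 5
(2) = (4*w - 3)/(4*w - 1)
(3) = (I*j^2 + 9*j - 8*I)/(j - 6)
(4) = (t + 2)/(t - sqrt(2))
(5) = (d + 6*u)/(d + u)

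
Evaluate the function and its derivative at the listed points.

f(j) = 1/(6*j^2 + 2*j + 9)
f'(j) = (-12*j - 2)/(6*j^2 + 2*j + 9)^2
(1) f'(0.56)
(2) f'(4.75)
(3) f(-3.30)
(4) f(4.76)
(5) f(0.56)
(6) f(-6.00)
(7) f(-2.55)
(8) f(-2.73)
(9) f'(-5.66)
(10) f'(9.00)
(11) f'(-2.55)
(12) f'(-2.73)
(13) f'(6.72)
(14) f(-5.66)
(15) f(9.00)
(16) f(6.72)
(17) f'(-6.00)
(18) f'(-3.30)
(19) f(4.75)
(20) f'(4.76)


(1) = -0.06
(2) = -0.00
(3) = 0.01
(4) = 0.01
(5) = 0.08
(6) = 0.00
(7) = 0.02
(8) = 0.02
(9) = 0.00
(10) = -0.00
(11) = 0.02
(12) = 0.01
(13) = -0.00
(14) = 0.01
(15) = 0.00
(16) = 0.00
(17) = 0.00
(18) = 0.01
(19) = 0.01
(20) = -0.00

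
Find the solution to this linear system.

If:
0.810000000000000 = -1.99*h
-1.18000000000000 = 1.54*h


Then:
No Solution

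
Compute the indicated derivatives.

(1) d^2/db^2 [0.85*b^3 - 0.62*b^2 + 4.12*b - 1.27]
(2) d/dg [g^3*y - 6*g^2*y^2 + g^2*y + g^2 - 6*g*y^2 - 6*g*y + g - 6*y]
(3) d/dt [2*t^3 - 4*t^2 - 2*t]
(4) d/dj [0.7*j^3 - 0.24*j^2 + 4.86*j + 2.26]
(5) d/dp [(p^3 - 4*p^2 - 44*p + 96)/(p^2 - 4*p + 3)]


(1) = 5.1*b - 1.24
(2) = 3*g^2*y - 12*g*y^2 + 2*g*y + 2*g - 6*y^2 - 6*y + 1
(3) = 6*t^2 - 8*t - 2
(4) = 2.1*j^2 - 0.48*j + 4.86
(5) = (p^4 - 8*p^3 + 69*p^2 - 216*p + 252)/(p^4 - 8*p^3 + 22*p^2 - 24*p + 9)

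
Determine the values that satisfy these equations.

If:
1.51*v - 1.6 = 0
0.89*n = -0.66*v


Then:
n = -0.79
v = 1.06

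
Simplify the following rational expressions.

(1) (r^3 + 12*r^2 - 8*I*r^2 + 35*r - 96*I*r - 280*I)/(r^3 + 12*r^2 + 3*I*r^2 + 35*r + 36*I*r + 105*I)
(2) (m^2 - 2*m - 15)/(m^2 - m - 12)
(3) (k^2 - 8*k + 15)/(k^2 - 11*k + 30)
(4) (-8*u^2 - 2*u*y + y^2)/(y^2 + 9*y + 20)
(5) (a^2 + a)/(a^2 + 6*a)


(1) = (r - 8*I)/(r + 3*I)
(2) = (m - 5)/(m - 4)
(3) = (k - 3)/(k - 6)
(4) = (-8*u^2 - 2*u*y + y^2)/(y^2 + 9*y + 20)
(5) = (a + 1)/(a + 6)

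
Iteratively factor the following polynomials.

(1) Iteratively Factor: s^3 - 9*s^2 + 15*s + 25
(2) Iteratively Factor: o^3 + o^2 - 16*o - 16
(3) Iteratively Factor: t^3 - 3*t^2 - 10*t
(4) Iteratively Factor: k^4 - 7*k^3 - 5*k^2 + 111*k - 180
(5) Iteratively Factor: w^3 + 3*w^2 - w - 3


(1) = (s - 5)*(s^2 - 4*s - 5) = (s - 5)*(s + 1)*(s - 5)
(2) = (o + 4)*(o^2 - 3*o - 4) = (o - 4)*(o + 4)*(o + 1)
(3) = (t + 2)*(t^2 - 5*t) = t*(t + 2)*(t - 5)
(4) = (k - 3)*(k^3 - 4*k^2 - 17*k + 60) = (k - 3)*(k + 4)*(k^2 - 8*k + 15) = (k - 5)*(k - 3)*(k + 4)*(k - 3)
(5) = (w - 1)*(w^2 + 4*w + 3) = (w - 1)*(w + 1)*(w + 3)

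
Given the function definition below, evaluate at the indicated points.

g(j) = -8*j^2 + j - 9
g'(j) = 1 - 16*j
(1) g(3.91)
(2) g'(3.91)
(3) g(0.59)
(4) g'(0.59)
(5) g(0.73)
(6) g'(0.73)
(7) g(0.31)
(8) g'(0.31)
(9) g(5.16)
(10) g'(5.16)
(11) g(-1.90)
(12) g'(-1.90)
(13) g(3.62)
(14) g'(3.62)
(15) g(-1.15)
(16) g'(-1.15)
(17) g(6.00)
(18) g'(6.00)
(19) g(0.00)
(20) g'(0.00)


(1) = -127.39
(2) = -61.56
(3) = -11.19
(4) = -8.44
(5) = -12.53
(6) = -10.68
(7) = -9.46
(8) = -3.96
(9) = -216.84
(10) = -81.56
(11) = -39.78
(12) = 31.40
(13) = -110.22
(14) = -56.92
(15) = -20.73
(16) = 19.40
(17) = -291.00
(18) = -95.00
(19) = -9.00
(20) = 1.00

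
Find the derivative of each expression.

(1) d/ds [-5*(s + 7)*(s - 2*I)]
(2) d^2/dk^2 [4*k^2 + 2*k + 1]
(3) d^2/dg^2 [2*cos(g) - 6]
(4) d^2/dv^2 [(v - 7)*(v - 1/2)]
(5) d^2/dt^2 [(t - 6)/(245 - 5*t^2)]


(1) = -10*s - 35 + 10*I
(2) = 8
(3) = -2*cos(g)
(4) = 2
(5) = 2*(4*t^2*(6 - t) + 3*(t - 2)*(t^2 - 49))/(5*(t^2 - 49)^3)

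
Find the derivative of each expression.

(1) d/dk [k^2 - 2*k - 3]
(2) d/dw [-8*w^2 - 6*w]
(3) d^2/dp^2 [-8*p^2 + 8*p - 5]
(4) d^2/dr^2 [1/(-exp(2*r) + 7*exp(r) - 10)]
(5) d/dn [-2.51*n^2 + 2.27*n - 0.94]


(1) = 2*k - 2
(2) = -16*w - 6
(3) = -16
(4) = (-2*(2*exp(r) - 7)^2*exp(r) + (4*exp(r) - 7)*(exp(2*r) - 7*exp(r) + 10))*exp(r)/(exp(2*r) - 7*exp(r) + 10)^3
(5) = 2.27 - 5.02*n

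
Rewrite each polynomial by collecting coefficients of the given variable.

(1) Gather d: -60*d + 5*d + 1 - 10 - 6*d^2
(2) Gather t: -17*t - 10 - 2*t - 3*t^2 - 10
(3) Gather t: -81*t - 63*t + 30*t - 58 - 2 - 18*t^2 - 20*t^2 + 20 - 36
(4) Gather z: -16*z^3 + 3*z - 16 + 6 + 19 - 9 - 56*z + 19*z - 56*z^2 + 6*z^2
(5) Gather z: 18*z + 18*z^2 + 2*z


(1) = -6*d^2 - 55*d - 9
(2) = -3*t^2 - 19*t - 20
(3) = -38*t^2 - 114*t - 76
(4) = -16*z^3 - 50*z^2 - 34*z
(5) = 18*z^2 + 20*z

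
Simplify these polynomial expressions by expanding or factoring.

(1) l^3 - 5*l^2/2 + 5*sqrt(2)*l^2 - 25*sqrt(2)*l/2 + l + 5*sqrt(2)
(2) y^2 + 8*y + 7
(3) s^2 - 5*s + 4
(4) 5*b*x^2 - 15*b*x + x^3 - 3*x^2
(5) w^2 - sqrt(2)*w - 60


(1) = (l - 2)*(l - 1/2)*(l + 5*sqrt(2))
(2) = (y + 1)*(y + 7)
(3) = (s - 4)*(s - 1)
(4) = x*(5*b + x)*(x - 3)
(5) = (w - 6*sqrt(2))*(w + 5*sqrt(2))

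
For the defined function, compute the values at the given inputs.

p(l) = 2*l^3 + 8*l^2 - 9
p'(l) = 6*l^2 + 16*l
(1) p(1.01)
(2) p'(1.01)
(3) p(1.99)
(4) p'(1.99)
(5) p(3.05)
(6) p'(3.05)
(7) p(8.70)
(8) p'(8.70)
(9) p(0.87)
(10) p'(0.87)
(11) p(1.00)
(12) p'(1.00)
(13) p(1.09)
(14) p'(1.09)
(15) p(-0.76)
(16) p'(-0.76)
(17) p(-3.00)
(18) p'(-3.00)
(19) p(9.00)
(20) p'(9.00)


(1) = 1.22
(2) = 22.28
(3) = 38.44
(4) = 55.60
(5) = 122.17
(6) = 104.61
(7) = 1913.53
(8) = 593.34
(9) = -1.63
(10) = 18.46
(11) = 1.00
(12) = 22.00
(13) = 3.09
(14) = 24.57
(15) = -5.26
(16) = -8.69
(17) = 9.00
(18) = 6.00
(19) = 2097.00
(20) = 630.00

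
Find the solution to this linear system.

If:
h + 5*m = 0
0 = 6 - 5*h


Then:
h = 6/5
m = -6/25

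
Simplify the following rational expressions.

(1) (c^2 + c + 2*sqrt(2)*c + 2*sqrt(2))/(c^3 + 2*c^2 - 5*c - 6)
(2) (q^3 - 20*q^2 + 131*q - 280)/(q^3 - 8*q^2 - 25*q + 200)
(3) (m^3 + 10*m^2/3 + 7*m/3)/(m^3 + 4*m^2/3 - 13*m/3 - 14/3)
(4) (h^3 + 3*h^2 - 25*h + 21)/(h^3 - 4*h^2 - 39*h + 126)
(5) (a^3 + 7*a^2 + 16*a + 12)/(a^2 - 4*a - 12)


(1) = (c + 2*sqrt(2))/(c^2 + c - 6)
(2) = (q - 7)/(q + 5)
(3) = m/(m - 2)
(4) = (h^2 + 6*h - 7)/(h^2 - h - 42)
(5) = (a^2 + 5*a + 6)/(a - 6)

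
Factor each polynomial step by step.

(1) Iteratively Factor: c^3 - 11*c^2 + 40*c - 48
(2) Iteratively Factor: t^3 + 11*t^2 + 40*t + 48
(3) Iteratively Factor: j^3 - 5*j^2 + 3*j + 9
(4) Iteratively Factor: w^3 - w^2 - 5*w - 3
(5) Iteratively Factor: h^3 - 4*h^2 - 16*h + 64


(1) = (c - 3)*(c^2 - 8*c + 16) = (c - 4)*(c - 3)*(c - 4)
(2) = (t + 4)*(t^2 + 7*t + 12) = (t + 4)^2*(t + 3)
(3) = (j + 1)*(j^2 - 6*j + 9) = (j - 3)*(j + 1)*(j - 3)
(4) = (w - 3)*(w^2 + 2*w + 1) = (w - 3)*(w + 1)*(w + 1)
(5) = (h - 4)*(h^2 - 16) = (h - 4)^2*(h + 4)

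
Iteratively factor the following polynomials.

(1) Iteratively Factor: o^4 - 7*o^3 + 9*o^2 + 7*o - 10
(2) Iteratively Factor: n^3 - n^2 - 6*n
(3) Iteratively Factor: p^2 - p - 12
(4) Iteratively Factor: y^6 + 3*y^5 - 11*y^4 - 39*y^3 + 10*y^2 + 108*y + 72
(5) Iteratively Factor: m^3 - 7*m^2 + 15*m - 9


(1) = (o + 1)*(o^3 - 8*o^2 + 17*o - 10) = (o - 2)*(o + 1)*(o^2 - 6*o + 5) = (o - 2)*(o - 1)*(o + 1)*(o - 5)
(2) = (n - 3)*(n^2 + 2*n) = (n - 3)*(n + 2)*(n)
(3) = (p + 3)*(p - 4)
(4) = (y + 1)*(y^5 + 2*y^4 - 13*y^3 - 26*y^2 + 36*y + 72) = (y + 1)*(y + 2)*(y^4 - 13*y^2 + 36) = (y - 3)*(y + 1)*(y + 2)*(y^3 + 3*y^2 - 4*y - 12) = (y - 3)*(y + 1)*(y + 2)^2*(y^2 + y - 6) = (y - 3)*(y + 1)*(y + 2)^2*(y + 3)*(y - 2)
(5) = (m - 1)*(m^2 - 6*m + 9) = (m - 3)*(m - 1)*(m - 3)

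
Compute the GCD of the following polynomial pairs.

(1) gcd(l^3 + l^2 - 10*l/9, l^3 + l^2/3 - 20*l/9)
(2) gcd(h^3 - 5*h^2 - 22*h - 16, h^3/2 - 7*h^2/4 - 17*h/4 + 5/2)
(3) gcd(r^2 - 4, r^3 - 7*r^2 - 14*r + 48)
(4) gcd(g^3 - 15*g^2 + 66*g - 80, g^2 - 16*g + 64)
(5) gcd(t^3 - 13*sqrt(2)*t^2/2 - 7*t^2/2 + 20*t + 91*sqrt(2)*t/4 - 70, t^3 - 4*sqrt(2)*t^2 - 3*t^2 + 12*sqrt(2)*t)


(1) = l^2 + 5*l/3
(2) = h + 2
(3) = gcd((r - 2)*(r + 2), (r - 8)*(r - 2)*(r + 3)) = r - 2
(4) = g - 8
(5) = t - 4*sqrt(2)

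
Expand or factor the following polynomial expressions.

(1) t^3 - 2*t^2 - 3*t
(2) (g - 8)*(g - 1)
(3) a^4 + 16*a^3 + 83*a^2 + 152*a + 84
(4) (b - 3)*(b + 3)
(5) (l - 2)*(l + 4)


(1) = t*(t - 3)*(t + 1)
(2) = g^2 - 9*g + 8
(3) = (a + 1)*(a + 2)*(a + 6)*(a + 7)
(4) = b^2 - 9
(5) = l^2 + 2*l - 8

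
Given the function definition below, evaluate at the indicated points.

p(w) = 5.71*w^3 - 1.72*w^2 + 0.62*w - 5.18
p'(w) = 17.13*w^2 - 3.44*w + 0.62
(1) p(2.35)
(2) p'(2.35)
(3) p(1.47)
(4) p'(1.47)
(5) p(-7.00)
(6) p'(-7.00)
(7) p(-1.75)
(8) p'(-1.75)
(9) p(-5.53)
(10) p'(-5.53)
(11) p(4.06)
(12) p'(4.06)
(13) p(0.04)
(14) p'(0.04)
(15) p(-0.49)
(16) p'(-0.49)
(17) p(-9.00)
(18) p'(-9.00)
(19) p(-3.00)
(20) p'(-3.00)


(1) = 60.88
(2) = 87.14
(3) = 10.15
(4) = 32.58
(5) = -2052.33
(6) = 864.07
(7) = -42.13
(8) = 59.10
(9) = -1026.84
(10) = 543.49
(11) = 351.12
(12) = 269.02
(13) = -5.16
(14) = 0.51
(15) = -6.57
(16) = 6.42
(17) = -4312.67
(18) = 1419.11
(19) = -176.69
(20) = 165.11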